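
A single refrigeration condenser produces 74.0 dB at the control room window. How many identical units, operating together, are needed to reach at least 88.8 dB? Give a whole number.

N identical sources give L₁ + 10·log₁₀ N, so require 10·log₁₀ N ≥ 88.8 − 74.0 = 14.8 dB.
N ≥ 10^(14.8/10) = 30.200, so N = 31.

31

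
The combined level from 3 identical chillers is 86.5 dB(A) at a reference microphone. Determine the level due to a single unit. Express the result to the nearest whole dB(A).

82 dB(A)

Dividing the total intensity by 3 lowers the level by 10·log₁₀ 3 = 4.771 dB: L₁ = 86.5 − 4.771.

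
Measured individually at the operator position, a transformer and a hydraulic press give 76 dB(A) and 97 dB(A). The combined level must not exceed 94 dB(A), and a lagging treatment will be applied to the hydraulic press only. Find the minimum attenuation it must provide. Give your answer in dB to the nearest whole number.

3 dB

Fixed contribution from the other source: Σ 10^(L/10) = 10^(76/10) = 3.981e+07 (76.00 dB(A)).
The limit corresponds to 10^(94/10) = 2.512e+09; subtracting the fixed part leaves 2.472e+09 for the hydraulic press, i.e. 93.93 dB(A).
So the hydraulic press must be reduced from 97 to 93.93 dB(A): IL = 3.07 dB.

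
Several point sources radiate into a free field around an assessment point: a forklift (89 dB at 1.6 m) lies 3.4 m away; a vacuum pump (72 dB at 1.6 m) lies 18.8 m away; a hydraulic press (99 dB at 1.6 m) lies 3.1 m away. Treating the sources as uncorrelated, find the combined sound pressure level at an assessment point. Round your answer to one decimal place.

Propagate each source to the receiver with L = L_ref − 20·log₁₀(r/r_ref), then add intensities.
forklift: 89 − 20·log₁₀(3.4/1.6) = 89 − 6.55 = 82.45 dB.
vacuum pump: 72 − 20·log₁₀(18.8/1.6) = 72 − 21.40 = 50.60 dB.
hydraulic press: 99 − 20·log₁₀(3.1/1.6) = 99 − 5.74 = 93.26 dB.
Σ 10^(L/10) = 2.292e+09 → L_total = 10·log₁₀(2.292e+09) = 93.60 dB.

93.6 dB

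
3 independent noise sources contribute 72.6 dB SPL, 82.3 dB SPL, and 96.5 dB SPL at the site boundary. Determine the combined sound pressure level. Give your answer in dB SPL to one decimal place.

96.7 dB SPL

For uncorrelated sources the intensities add, so convert each level to linear form, sum, and take 10·log₁₀ of the total.
Σ 10^(L/10) = 10^(72.6/10) + 10^(82.3/10) + 10^(96.5/10) = 4.655e+09.
L_total = 10·log₁₀(4.655e+09) = 96.68 dB SPL.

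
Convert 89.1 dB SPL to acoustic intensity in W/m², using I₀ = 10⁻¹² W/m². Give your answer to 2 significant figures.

0.00081 W/m²

I = I₀·10^(L/10) = 10⁻¹² × 10^(89.1/10) = 10^(-3.090).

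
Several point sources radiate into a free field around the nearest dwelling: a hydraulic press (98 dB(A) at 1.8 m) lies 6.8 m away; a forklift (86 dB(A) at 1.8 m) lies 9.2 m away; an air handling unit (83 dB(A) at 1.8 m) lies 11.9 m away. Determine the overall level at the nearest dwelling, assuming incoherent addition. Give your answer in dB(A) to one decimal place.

86.6 dB(A)

First find each source's level at the receiver (point-source: −20·log₁₀(r/r_ref)), then combine on an intensity basis.
hydraulic press: 98 − 20·log₁₀(6.8/1.8) = 98 − 11.54 = 86.46 dB(A).
forklift: 86 − 20·log₁₀(9.2/1.8) = 86 − 14.17 = 71.83 dB(A).
air handling unit: 83 − 20·log₁₀(11.9/1.8) = 83 − 16.41 = 66.59 dB(A).
Σ 10^(L/10) = 4.619e+08 → L_total = 10·log₁₀(4.619e+08) = 86.65 dB(A).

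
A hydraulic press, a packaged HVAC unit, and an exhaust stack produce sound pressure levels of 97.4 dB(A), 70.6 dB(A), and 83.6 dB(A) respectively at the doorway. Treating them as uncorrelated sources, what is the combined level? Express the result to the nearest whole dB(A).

For uncorrelated sources the intensities add, so convert each level to linear form, sum, and take 10·log₁₀ of the total.
Σ 10^(L/10) = 10^(97.4/10) + 10^(70.6/10) + 10^(83.6/10) = 5.736e+09.
L_total = 10·log₁₀(5.736e+09) = 97.59 dB(A).

98 dB(A)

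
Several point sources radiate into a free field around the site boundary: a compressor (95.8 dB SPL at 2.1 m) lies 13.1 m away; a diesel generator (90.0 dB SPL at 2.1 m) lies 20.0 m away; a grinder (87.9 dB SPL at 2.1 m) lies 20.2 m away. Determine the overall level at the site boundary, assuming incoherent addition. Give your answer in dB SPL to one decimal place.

Apply inverse-square spreading to bring every level to the receiver, then sum 10^(L/10).
compressor: 95.8 − 20·log₁₀(13.1/2.1) = 95.8 − 15.90 = 79.90 dB SPL.
diesel generator: 90.0 − 20·log₁₀(20.0/2.1) = 90.0 − 19.58 = 70.42 dB SPL.
grinder: 87.9 − 20·log₁₀(20.2/2.1) = 87.9 − 19.66 = 68.24 dB SPL.
Σ 10^(L/10) = 1.154e+08 → L_total = 10·log₁₀(1.154e+08) = 80.62 dB SPL.

80.6 dB SPL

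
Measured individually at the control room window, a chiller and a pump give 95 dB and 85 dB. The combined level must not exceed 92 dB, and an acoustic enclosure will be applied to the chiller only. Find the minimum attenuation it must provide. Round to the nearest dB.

4 dB

The untreated sources together contribute 10^(85/10) = 3.162e+08, i.e. 85.00 dB.
The limit corresponds to 10^(92/10) = 1.585e+09; subtracting the fixed part leaves 1.269e+09 for the chiller, i.e. 91.03 dB.
So the chiller must be reduced from 95 to 91.03 dB: IL = 3.97 dB.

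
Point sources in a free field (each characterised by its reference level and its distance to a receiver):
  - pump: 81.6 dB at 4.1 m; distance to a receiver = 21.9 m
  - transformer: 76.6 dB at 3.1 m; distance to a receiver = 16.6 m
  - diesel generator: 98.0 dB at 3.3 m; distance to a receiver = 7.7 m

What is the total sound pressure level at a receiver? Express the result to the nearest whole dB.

91 dB

First find each source's level at the receiver (point-source: −20·log₁₀(r/r_ref)), then combine on an intensity basis.
pump: 81.6 − 20·log₁₀(21.9/4.1) = 81.6 − 14.55 = 67.05 dB.
transformer: 76.6 − 20·log₁₀(16.6/3.1) = 76.6 − 14.57 = 62.03 dB.
diesel generator: 98.0 − 20·log₁₀(7.7/3.3) = 98.0 − 7.36 = 90.64 dB.
Σ 10^(L/10) = 1.166e+09 → L_total = 10·log₁₀(1.166e+09) = 90.67 dB.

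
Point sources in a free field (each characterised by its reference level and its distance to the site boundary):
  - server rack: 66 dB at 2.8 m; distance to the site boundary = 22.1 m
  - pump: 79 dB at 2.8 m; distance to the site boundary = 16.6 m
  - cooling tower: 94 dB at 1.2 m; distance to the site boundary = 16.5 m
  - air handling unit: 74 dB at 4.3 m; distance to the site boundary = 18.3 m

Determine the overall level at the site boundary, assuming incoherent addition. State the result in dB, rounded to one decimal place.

72.3 dB

Apply inverse-square spreading to bring every level to the receiver, then sum 10^(L/10).
server rack: 66 − 20·log₁₀(22.1/2.8) = 66 − 17.94 = 48.06 dB.
pump: 79 − 20·log₁₀(16.6/2.8) = 79 − 15.46 = 63.54 dB.
cooling tower: 94 − 20·log₁₀(16.5/1.2) = 94 − 22.77 = 71.23 dB.
air handling unit: 74 − 20·log₁₀(18.3/4.3) = 74 − 12.58 = 61.42 dB.
Σ 10^(L/10) = 1.700e+07 → L_total = 10·log₁₀(1.700e+07) = 72.30 dB.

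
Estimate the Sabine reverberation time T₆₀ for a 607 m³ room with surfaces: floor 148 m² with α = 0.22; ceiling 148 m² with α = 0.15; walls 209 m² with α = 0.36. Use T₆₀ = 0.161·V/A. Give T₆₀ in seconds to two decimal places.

Summing Sᵢαᵢ: 148·0.22 + 148·0.15 + 209·0.36 = 130.00 m².
T₆₀ = 0.161 × 607 / 130.00 = 0.752 s.

0.75 s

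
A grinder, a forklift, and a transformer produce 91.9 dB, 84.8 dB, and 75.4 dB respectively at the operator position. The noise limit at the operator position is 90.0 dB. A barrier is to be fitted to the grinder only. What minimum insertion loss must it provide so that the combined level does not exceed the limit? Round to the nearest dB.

The untreated sources together contribute 10^(84.8/10) + 10^(75.4/10) = 3.367e+08, i.e. 85.27 dB.
To meet 90.0 dB overall, the treated grinder may contribute at most 10^(90.0/10) − 3.367e+08 = 6.633e+08, i.e. 88.22 dB.
Required insertion loss = 91.9 − 88.22 = 3.68 dB.

4 dB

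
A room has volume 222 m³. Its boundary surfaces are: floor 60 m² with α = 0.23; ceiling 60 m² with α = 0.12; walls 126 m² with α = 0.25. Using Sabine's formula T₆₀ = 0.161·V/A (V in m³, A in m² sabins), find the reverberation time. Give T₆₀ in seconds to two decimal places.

0.68 s

Summing Sᵢαᵢ: 60·0.23 + 60·0.12 + 126·0.25 = 52.50 m².
T₆₀ = 0.161·V/A = 0.161·222/52.50 = 0.681 s.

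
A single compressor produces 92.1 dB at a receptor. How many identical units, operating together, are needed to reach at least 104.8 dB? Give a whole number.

N identical sources give L₁ + 10·log₁₀ N, so require 10·log₁₀ N ≥ 104.8 − 92.1 = 12.7 dB.
N ≥ 10^(12.7/10) = 18.621, so N = 19.

19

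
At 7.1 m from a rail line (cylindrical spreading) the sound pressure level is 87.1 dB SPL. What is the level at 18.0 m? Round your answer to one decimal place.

83.1 dB SPL

Cylindrical spreading from a line source gives a 10·log₁₀(r₂/r₁) drop.
L₂ = 87.1 − 10·log₁₀(18.0/7.1) = 87.1 − 4.040 = 83.06 dB SPL.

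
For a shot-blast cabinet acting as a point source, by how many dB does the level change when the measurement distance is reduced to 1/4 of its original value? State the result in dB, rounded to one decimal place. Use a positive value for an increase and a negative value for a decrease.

With spherical spreading the level changes by −20·log₁₀(r₂/r₁).
ΔL = −20·log₁₀(0.25) = +12.04 dB.

+12.0 dB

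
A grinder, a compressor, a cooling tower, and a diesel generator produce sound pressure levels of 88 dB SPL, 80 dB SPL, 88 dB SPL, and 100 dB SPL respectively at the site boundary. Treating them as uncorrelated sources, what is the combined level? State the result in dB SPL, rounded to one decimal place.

100.6 dB SPL

For uncorrelated sources the intensities add, so convert each level to linear form, sum, and take 10·log₁₀ of the total.
Σ 10^(L/10) = 10^(88/10) + 10^(80/10) + 10^(88/10) + 10^(100/10) = 1.136e+10.
L_total = 10·log₁₀(1.136e+10) = 100.55 dB SPL.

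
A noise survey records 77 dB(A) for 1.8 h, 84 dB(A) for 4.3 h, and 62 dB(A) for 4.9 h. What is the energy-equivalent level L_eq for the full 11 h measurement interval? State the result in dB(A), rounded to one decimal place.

The energy average is taken in the linear domain: L_eq = 10·log₁₀[(Σ tᵢ·10^(Lᵢ/10))/T], T = 11 h.
Σ tᵢ·10^(Lᵢ/10) = 1.8·10^(77/10) + 4.3·10^(84/10) + 4.9·10^(62/10) = 1.178e+09.
L_eq = 10·log₁₀(1.178e+09/11) = 80.30 dB(A).

80.3 dB(A)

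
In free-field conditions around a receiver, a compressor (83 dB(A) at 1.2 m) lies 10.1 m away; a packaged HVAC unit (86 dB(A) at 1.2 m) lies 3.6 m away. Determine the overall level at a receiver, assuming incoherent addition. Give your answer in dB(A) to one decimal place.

76.7 dB(A)

Propagate each source to the receiver with L = L_ref − 20·log₁₀(r/r_ref), then add intensities.
compressor: 83 − 20·log₁₀(10.1/1.2) = 83 − 18.50 = 64.50 dB(A).
packaged HVAC unit: 86 − 20·log₁₀(3.6/1.2) = 86 − 9.54 = 76.46 dB(A).
Σ 10^(L/10) = 4.705e+07 → L_total = 10·log₁₀(4.705e+07) = 76.73 dB(A).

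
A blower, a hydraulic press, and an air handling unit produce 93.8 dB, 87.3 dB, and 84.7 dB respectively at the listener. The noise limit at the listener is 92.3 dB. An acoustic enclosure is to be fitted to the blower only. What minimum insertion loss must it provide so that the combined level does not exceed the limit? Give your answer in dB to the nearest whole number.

4 dB

Everything except the blower sums to 10^(87.3/10) + 10^(84.7/10) = 8.322e+08 in linear terms, 89.20 dB.
To meet 92.3 dB overall, the treated blower may contribute at most 10^(92.3/10) − 8.322e+08 = 8.661e+08, i.e. 89.38 dB.
Required insertion loss = 93.8 − 89.38 = 4.42 dB.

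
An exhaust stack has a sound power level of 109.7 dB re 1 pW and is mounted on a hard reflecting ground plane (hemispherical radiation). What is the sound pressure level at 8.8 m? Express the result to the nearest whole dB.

The power spreads over a hemisphere of area 2π·r², so L_p = L_w − 10·log₁₀(2π·r²).
2π·r² = 486.6 m², 10·log₁₀ of that is 26.871 dB.
L_p = 109.7 − 26.871 = 82.83 dB.

83 dB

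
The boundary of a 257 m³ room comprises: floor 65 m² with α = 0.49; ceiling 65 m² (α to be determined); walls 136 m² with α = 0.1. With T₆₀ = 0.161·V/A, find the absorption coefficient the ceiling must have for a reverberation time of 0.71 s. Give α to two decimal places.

A = 0.161·V/T₆₀ = 0.161·257/0.71 = 58.28 m² sabins.
Absorption from the other surfaces = 65·0.49 + 136·0.1 = 45.45 m², so the ceiling must supply 12.83 m² over 65 m².
α = 12.83/65 = 0.197.

0.20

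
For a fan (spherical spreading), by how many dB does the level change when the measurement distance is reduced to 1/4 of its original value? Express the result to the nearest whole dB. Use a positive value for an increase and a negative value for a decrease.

A point source loses 6 dB per doubling of distance; generally ΔL = −20·log₁₀(r₂/r₁).
ΔL = −20·log₁₀(0.25) = +12.04 dB.

+12 dB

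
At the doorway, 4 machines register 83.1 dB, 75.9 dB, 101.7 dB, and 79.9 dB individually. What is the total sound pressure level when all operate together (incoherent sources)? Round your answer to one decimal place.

101.8 dB

For uncorrelated sources the intensities add, so convert each level to linear form, sum, and take 10·log₁₀ of the total.
Σ 10^(L/10) = 10^(83.1/10) + 10^(75.9/10) + 10^(101.7/10) + 10^(79.9/10) = 1.513e+10.
L_total = 10·log₁₀(1.513e+10) = 101.80 dB.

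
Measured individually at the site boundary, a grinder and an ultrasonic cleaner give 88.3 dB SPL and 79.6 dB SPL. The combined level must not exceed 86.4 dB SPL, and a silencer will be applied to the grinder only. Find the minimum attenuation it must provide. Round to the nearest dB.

The untreated sources together contribute 10^(79.6/10) = 9.120e+07, i.e. 79.60 dB SPL.
To meet 86.4 dB SPL overall, the treated grinder may contribute at most 10^(86.4/10) − 9.120e+07 = 3.453e+08, i.e. 85.38 dB SPL.
Required insertion loss = 88.3 − 85.38 = 2.92 dB.

3 dB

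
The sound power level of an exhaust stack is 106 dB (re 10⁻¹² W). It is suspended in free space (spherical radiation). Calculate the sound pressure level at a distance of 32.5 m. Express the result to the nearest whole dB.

65 dB

Free-field spherical radiation: L_p = L_w − 10·log₁₀(4π·r²), r = 32.5 m.
4π·r² = 1.327e+04 m², 10·log₁₀ of that is 41.230 dB.
L_p = 106 − 41.230 = 64.77 dB.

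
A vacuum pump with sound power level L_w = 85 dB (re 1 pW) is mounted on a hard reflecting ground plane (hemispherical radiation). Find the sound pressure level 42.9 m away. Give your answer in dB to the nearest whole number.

44 dB

The power spreads over a hemisphere of area 2π·r², so L_p = L_w − 10·log₁₀(2π·r²).
2π·r² = 1.156e+04 m², 10·log₁₀ of that is 40.631 dB.
L_p = 85 − 40.631 = 44.37 dB.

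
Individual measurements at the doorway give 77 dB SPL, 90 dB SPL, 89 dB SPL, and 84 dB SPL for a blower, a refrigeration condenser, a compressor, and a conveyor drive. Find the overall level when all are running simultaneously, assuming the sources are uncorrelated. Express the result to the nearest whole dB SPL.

93 dB SPL

For uncorrelated sources the intensities add, so convert each level to linear form, sum, and take 10·log₁₀ of the total.
Σ 10^(L/10) = 10^(77/10) + 10^(90/10) + 10^(89/10) + 10^(84/10) = 2.096e+09.
L_total = 10·log₁₀(2.096e+09) = 93.21 dB SPL.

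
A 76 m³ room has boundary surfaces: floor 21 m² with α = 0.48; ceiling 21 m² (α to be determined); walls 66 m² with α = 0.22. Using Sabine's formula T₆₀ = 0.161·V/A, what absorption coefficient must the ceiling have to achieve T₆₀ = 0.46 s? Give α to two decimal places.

0.10

From T₆₀ = 0.161·V/A, the target T₆₀ = 0.46 s needs A = 0.161·76/0.46 = 26.60 m².
Absorption from the other surfaces = 21·0.48 + 66·0.22 = 24.60 m², so the ceiling must supply 2.00 m² over 21 m².
α = 2.00/21 = 0.095.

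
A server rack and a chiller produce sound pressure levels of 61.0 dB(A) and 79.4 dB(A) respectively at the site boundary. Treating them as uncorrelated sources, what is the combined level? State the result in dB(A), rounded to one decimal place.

79.5 dB(A)

For uncorrelated sources the intensities add, so convert each level to linear form, sum, and take 10·log₁₀ of the total.
Σ 10^(L/10) = 10^(61.0/10) + 10^(79.4/10) = 8.836e+07.
L_total = 10·log₁₀(8.836e+07) = 79.46 dB(A).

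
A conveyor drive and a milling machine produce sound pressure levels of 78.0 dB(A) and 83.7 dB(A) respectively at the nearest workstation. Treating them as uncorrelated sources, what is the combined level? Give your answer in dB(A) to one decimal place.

Incoherent sources combine by intensity addition: L_total = 10·log₁₀(Σ 10^(L_i/10)).
Σ 10^(L/10) = 10^(78.0/10) + 10^(83.7/10) = 2.975e+08.
L_total = 10·log₁₀(2.975e+08) = 84.74 dB(A).

84.7 dB(A)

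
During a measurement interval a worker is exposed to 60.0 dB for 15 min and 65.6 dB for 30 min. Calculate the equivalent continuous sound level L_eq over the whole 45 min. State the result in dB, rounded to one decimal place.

L_eq = 10·log₁₀[(1/T)·Σ tᵢ·10^(Lᵢ/10)] with T = 45 min.
Σ tᵢ·10^(Lᵢ/10) = 15·10^(60.0/10) + 30·10^(65.6/10) = 1.239e+08.
L_eq = 10·log₁₀(1.239e+08/45) = 64.40 dB.

64.4 dB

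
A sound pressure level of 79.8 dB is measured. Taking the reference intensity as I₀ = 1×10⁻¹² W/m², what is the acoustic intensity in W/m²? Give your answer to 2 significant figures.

9.5e-05 W/m²

I/I₀ = 10^(79.8/10) = 9.55e+07, so I = 9.55e+07 × 10⁻¹² W/m².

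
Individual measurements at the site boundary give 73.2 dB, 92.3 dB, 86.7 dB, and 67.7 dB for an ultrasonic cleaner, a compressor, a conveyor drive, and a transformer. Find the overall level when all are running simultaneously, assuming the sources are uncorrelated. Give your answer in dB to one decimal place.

93.4 dB

Incoherent sources combine by intensity addition: L_total = 10·log₁₀(Σ 10^(L_i/10)).
Σ 10^(L/10) = 10^(73.2/10) + 10^(92.3/10) + 10^(86.7/10) + 10^(67.7/10) = 2.193e+09.
L_total = 10·log₁₀(2.193e+09) = 93.41 dB.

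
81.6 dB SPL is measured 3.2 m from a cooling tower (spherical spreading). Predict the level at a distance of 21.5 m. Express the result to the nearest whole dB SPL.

Spherical spreading from a point source gives a 20·log₁₀(r₂/r₁) drop.
L₂ = 81.6 − 20·log₁₀(21.5/3.2) = 81.6 − 16.546 = 65.05 dB SPL.

65 dB SPL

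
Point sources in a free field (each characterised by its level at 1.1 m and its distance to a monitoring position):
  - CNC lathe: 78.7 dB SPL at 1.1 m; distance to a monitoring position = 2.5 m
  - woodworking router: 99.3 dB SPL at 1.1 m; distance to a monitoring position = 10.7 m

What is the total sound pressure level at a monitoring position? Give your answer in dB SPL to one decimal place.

First find each source's level at the receiver (point-source: −20·log₁₀(r/r_ref)), then combine on an intensity basis.
CNC lathe: 78.7 − 20·log₁₀(2.5/1.1) = 78.7 − 7.13 = 71.57 dB SPL.
woodworking router: 99.3 − 20·log₁₀(10.7/1.1) = 99.3 − 19.76 = 79.54 dB SPL.
Σ 10^(L/10) = 1.043e+08 → L_total = 10·log₁₀(1.043e+08) = 80.18 dB SPL.

80.2 dB SPL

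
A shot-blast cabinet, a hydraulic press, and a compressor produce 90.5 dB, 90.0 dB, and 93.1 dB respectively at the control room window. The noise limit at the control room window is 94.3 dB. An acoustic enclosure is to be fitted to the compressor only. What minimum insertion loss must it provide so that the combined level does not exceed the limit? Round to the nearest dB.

Everything except the compressor sums to 10^(90.5/10) + 10^(90.0/10) = 2.122e+09 in linear terms, 93.27 dB.
To meet 94.3 dB overall, the treated compressor may contribute at most 10^(94.3/10) − 2.122e+09 = 5.695e+08, i.e. 87.56 dB.
So the compressor must be reduced from 93.1 to 87.56 dB: IL = 5.54 dB.

6 dB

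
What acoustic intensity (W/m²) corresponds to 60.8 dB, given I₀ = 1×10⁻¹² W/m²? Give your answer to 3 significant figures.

I/I₀ = 10^(60.8/10) = 1.202e+06, so I = 1.202e+06 × 10⁻¹² W/m².

1.20e-06 W/m²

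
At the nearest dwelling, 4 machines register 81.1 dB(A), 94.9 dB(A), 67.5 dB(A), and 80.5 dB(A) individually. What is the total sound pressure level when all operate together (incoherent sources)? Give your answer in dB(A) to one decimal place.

95.2 dB(A)

Incoherent sources combine by intensity addition: L_total = 10·log₁₀(Σ 10^(L_i/10)).
Σ 10^(L/10) = 10^(81.1/10) + 10^(94.9/10) + 10^(67.5/10) + 10^(80.5/10) = 3.337e+09.
L_total = 10·log₁₀(3.337e+09) = 95.23 dB(A).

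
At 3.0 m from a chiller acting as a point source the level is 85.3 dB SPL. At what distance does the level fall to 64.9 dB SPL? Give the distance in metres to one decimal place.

Point-source spreading drops the level by 20·log₁₀(r₂/r₁); inverting, r₂/r₁ = 10^(ΔL/20).
r₂ = 3.0·10^((85.3−64.9)/20) = 3.0·10^(20.4/20) = 31.41 m.

31.4 m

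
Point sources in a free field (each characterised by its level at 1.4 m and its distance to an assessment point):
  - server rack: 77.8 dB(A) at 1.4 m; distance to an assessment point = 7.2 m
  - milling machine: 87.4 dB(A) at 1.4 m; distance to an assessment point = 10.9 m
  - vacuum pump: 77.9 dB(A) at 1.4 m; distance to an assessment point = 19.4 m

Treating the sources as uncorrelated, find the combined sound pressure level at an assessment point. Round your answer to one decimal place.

Propagate each source to the receiver with L = L_ref − 20·log₁₀(r/r_ref), then add intensities.
server rack: 77.8 − 20·log₁₀(7.2/1.4) = 77.8 − 14.22 = 63.58 dB(A).
milling machine: 87.4 − 20·log₁₀(10.9/1.4) = 87.4 − 17.83 = 69.57 dB(A).
vacuum pump: 77.9 − 20·log₁₀(19.4/1.4) = 77.9 − 22.83 = 55.07 dB(A).
Σ 10^(L/10) = 1.167e+07 → L_total = 10·log₁₀(1.167e+07) = 70.67 dB(A).

70.7 dB(A)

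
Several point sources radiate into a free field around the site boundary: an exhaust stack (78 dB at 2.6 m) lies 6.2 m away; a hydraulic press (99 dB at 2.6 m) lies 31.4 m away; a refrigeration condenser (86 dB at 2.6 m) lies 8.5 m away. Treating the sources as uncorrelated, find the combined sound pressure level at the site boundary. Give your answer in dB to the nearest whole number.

80 dB

Apply inverse-square spreading to bring every level to the receiver, then sum 10^(L/10).
exhaust stack: 78 − 20·log₁₀(6.2/2.6) = 78 − 7.55 = 70.45 dB.
hydraulic press: 99 − 20·log₁₀(31.4/2.6) = 99 − 21.64 = 77.36 dB.
refrigeration condenser: 86 − 20·log₁₀(8.5/2.6) = 86 − 10.29 = 75.71 dB.
Σ 10^(L/10) = 1.028e+08 → L_total = 10·log₁₀(1.028e+08) = 80.12 dB.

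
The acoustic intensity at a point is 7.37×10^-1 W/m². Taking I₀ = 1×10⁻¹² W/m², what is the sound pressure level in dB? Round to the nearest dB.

119 dB

L = 10·log₁₀(I/I₀) = 10·log₁₀(7.37×10^-1/10⁻¹²) = 10·log₁₀(7.37×10^11).
L = 10·(0.8675 + 11) = 118.67 dB.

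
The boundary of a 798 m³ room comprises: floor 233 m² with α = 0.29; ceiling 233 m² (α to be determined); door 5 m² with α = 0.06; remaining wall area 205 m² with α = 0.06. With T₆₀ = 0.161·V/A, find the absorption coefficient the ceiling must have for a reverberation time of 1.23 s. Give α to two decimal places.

0.10

A = 0.161·V/T₆₀ = 0.161·798/1.23 = 104.45 m² sabins.
Absorption from the other surfaces = 233·0.29 + 5·0.06 + 205·0.06 = 80.17 m², so the ceiling must supply 24.28 m² over 233 m².
α = 24.28/233 = 0.104.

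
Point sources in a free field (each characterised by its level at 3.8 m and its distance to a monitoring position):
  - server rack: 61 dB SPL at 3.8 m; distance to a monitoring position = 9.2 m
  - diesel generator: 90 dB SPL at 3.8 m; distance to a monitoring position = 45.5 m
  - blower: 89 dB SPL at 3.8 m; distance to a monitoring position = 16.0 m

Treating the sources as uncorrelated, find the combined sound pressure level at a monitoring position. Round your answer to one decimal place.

Propagate each source to the receiver with L = L_ref − 20·log₁₀(r/r_ref), then add intensities.
server rack: 61 − 20·log₁₀(9.2/3.8) = 61 − 7.68 = 53.32 dB SPL.
diesel generator: 90 − 20·log₁₀(45.5/3.8) = 90 − 21.56 = 68.44 dB SPL.
blower: 89 − 20·log₁₀(16.0/3.8) = 89 − 12.49 = 76.51 dB SPL.
Σ 10^(L/10) = 5.199e+07 → L_total = 10·log₁₀(5.199e+07) = 77.16 dB SPL.

77.2 dB SPL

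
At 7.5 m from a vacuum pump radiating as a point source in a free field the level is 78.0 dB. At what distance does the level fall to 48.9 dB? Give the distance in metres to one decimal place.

213.8 m

The 29.1 dB drop corresponds to a distance ratio of 10^(29.1/20) for a point source.
r₂ = 7.5·10^((78.0−48.9)/20) = 7.5·10^(29.1/20) = 213.83 m.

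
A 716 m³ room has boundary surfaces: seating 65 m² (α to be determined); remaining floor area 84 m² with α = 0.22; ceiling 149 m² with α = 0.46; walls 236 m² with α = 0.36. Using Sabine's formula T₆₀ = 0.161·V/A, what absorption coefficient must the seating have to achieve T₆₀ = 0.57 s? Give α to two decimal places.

0.47

From T₆₀ = 0.161·V/A, the target T₆₀ = 0.57 s needs A = 0.161·716/0.57 = 202.24 m².
Absorption from the other surfaces = 84·0.22 + 149·0.46 + 236·0.36 = 171.98 m², so the seating must supply 30.26 m² over 65 m².
α = 30.26/65 = 0.466.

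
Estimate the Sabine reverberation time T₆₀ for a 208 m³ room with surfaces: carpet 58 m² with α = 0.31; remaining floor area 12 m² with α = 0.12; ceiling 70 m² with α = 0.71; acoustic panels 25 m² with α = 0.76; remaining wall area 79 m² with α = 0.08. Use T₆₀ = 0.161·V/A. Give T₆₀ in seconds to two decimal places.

0.35 s

Total absorption A = 58·0.31 + 12·0.12 + 70·0.71 + 25·0.76 + 79·0.08 = 94.44 m² sabins.
T₆₀ = 0.161·V/A = 0.161·208/94.44 = 0.355 s.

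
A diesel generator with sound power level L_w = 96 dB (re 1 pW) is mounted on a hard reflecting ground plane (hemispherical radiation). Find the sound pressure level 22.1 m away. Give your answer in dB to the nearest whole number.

Free-field hemispherical radiation: L_p = L_w − 10·log₁₀(2π·r²), r = 22.1 m.
2π·r² = 3069 m², 10·log₁₀ of that is 34.870 dB.
L_p = 96 − 34.870 = 61.13 dB.

61 dB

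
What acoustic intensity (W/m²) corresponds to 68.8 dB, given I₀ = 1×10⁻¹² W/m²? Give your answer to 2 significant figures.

7.6e-06 W/m²

L = 10·log₁₀(I/I₀) ⇒ I = I₀·10^(L/10) = 10⁻¹² × 10^6.88.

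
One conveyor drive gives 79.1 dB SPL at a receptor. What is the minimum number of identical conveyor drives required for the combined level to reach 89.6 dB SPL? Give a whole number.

N identical sources give L₁ + 10·log₁₀ N, so require 10·log₁₀ N ≥ 89.6 − 79.1 = 10.5 dB.
N ≥ 10^(10.5/10) = 11.220, so N = 12.

12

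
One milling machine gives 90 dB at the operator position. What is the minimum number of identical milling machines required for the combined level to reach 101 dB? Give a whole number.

13

Need L₁ + 10·log₁₀ N ≥ 101, i.e. log₁₀ N ≥ 1.10.
N ≥ 10^(11.0/10) = 12.589, so N = 13.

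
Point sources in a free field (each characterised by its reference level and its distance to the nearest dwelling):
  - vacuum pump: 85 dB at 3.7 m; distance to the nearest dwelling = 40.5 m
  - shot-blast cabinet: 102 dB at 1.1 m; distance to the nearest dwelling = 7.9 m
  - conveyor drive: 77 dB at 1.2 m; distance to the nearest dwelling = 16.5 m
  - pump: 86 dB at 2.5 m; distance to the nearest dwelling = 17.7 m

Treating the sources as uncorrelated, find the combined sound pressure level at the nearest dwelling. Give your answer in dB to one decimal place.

First find each source's level at the receiver (point-source: −20·log₁₀(r/r_ref)), then combine on an intensity basis.
vacuum pump: 85 − 20·log₁₀(40.5/3.7) = 85 − 20.79 = 64.21 dB.
shot-blast cabinet: 102 − 20·log₁₀(7.9/1.1) = 102 − 17.12 = 84.88 dB.
conveyor drive: 77 − 20·log₁₀(16.5/1.2) = 77 − 22.77 = 54.23 dB.
pump: 86 − 20·log₁₀(17.7/2.5) = 86 − 17.00 = 69.00 dB.
Σ 10^(L/10) = 3.181e+08 → L_total = 10·log₁₀(3.181e+08) = 85.03 dB.

85.0 dB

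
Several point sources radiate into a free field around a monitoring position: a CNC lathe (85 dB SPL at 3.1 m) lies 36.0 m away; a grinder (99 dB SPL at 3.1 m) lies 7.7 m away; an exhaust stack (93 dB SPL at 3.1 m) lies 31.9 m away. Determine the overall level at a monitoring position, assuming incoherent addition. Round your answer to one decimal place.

91.2 dB SPL

First find each source's level at the receiver (point-source: −20·log₁₀(r/r_ref)), then combine on an intensity basis.
CNC lathe: 85 − 20·log₁₀(36.0/3.1) = 85 − 21.30 = 63.70 dB SPL.
grinder: 99 − 20·log₁₀(7.7/3.1) = 99 − 7.90 = 91.10 dB SPL.
exhaust stack: 93 − 20·log₁₀(31.9/3.1) = 93 − 20.25 = 72.75 dB SPL.
Σ 10^(L/10) = 1.309e+09 → L_total = 10·log₁₀(1.309e+09) = 91.17 dB SPL.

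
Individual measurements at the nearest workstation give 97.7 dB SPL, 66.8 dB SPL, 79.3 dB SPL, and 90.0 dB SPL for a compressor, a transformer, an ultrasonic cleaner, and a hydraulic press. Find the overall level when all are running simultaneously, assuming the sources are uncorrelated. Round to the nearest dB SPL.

Incoherent sources combine by intensity addition: L_total = 10·log₁₀(Σ 10^(L_i/10)).
Σ 10^(L/10) = 10^(97.7/10) + 10^(66.8/10) + 10^(79.3/10) + 10^(90.0/10) = 6.978e+09.
L_total = 10·log₁₀(6.978e+09) = 98.44 dB SPL.

98 dB SPL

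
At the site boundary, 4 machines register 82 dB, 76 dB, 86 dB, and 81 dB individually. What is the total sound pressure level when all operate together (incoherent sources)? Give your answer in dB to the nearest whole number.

Incoherent sources combine by intensity addition: L_total = 10·log₁₀(Σ 10^(L_i/10)).
Σ 10^(L/10) = 10^(82/10) + 10^(76/10) + 10^(86/10) + 10^(81/10) = 7.223e+08.
L_total = 10·log₁₀(7.223e+08) = 88.59 dB.

89 dB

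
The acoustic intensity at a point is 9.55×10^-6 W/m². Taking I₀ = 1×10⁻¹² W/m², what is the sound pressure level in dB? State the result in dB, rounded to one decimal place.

69.8 dB

L = 10·log₁₀(I/I₀) = 10·log₁₀(9.55×10^-6/10⁻¹²) = 10·log₁₀(9.55×10^6).
L = 10·(0.9800 + 6) = 69.80 dB.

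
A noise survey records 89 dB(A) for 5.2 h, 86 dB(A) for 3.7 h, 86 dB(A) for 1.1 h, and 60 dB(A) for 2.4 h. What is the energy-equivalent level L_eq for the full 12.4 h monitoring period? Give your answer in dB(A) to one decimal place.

Weight each interval's intensity by its duration and average over T = 12.4 h:
Σ tᵢ·10^(Lᵢ/10) = 5.2·10^(89/10) + 3.7·10^(86/10) + 1.1·10^(86/10) + 2.4·10^(60/10) = 6.044e+09.
L_eq = 10·log₁₀(6.044e+09/12.4) = 86.88 dB(A).

86.9 dB(A)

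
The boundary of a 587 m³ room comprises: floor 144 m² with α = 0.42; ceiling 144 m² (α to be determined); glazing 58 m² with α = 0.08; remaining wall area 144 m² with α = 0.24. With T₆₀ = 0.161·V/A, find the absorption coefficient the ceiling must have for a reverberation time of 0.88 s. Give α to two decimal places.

From T₆₀ = 0.161·V/A, the target T₆₀ = 0.88 s needs A = 0.161·587/0.88 = 107.39 m².
Absorption from the other surfaces = 144·0.42 + 58·0.08 + 144·0.24 = 99.68 m², so the ceiling must supply 7.71 m² over 144 m².
α = 7.71/144 = 0.054.

0.05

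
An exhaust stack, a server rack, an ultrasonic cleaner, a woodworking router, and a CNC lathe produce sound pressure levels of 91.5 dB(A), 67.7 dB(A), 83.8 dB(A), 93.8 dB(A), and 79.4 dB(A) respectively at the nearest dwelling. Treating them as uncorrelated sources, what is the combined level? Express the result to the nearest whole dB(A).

For uncorrelated sources the intensities add, so convert each level to linear form, sum, and take 10·log₁₀ of the total.
Σ 10^(L/10) = 10^(91.5/10) + 10^(67.7/10) + 10^(83.8/10) + 10^(93.8/10) + 10^(79.4/10) = 4.144e+09.
L_total = 10·log₁₀(4.144e+09) = 96.17 dB(A).

96 dB(A)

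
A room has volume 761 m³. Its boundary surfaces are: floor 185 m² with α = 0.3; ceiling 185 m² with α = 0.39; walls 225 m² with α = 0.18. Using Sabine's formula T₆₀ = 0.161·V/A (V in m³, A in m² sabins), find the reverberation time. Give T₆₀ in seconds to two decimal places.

0.73 s

Summing Sᵢαᵢ: 185·0.3 + 185·0.39 + 225·0.18 = 168.15 m².
T₆₀ = 0.161 × 761 / 168.15 = 0.729 s.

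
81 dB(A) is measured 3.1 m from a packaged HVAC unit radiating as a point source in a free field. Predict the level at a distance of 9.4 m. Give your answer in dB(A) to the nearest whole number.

Point-source attenuation: ΔL = 20·log₁₀(r₂/r₁) = 20·log₁₀(9.4/3.1) = 9.635 dB.
L₂ = 81 − 20·log₁₀(9.4/3.1) = 81 − 9.635 = 71.36 dB(A).

71 dB(A)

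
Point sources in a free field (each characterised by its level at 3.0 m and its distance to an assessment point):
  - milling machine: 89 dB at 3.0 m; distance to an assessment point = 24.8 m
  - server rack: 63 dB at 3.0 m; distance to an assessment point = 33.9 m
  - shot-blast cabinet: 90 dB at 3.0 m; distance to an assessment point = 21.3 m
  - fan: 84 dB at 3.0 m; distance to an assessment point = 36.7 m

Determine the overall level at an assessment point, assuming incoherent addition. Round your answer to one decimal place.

75.2 dB

Apply inverse-square spreading to bring every level to the receiver, then sum 10^(L/10).
milling machine: 89 − 20·log₁₀(24.8/3.0) = 89 − 18.35 = 70.65 dB.
server rack: 63 − 20·log₁₀(33.9/3.0) = 63 − 21.06 = 41.94 dB.
shot-blast cabinet: 90 − 20·log₁₀(21.3/3.0) = 90 − 17.03 = 72.97 dB.
fan: 84 − 20·log₁₀(36.7/3.0) = 84 − 21.75 = 62.25 dB.
Σ 10^(L/10) = 3.315e+07 → L_total = 10·log₁₀(3.315e+07) = 75.21 dB.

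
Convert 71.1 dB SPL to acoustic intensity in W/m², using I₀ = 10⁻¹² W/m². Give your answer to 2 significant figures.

I = I₀·10^(L/10) = 10⁻¹² × 10^(71.1/10) = 10^(-4.890).

1.3e-05 W/m²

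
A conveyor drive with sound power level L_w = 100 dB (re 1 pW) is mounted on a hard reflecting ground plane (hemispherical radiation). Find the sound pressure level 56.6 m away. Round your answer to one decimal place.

57.0 dB

The power spreads over a hemisphere of area 2π·r², so L_p = L_w − 10·log₁₀(2π·r²).
2π·r² = 2.013e+04 m², 10·log₁₀ of that is 43.038 dB.
L_p = 100 − 43.038 = 56.96 dB.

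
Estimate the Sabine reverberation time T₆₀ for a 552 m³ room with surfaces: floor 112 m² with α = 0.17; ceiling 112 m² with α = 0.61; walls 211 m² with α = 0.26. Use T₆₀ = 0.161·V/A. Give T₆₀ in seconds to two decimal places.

A = Σ Sᵢαᵢ = 112·0.17 + 112·0.61 + 211·0.26 = 142.22 m².
T₆₀ = 0.161·V/A = 0.161·552/142.22 = 0.625 s.

0.62 s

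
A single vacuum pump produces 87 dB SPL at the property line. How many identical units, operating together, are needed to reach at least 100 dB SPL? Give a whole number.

20

The shortfall is 100 − 87 = 13.0 dB, and N units add 10·log₁₀ N, so need 10·log₁₀ N ≥ 13.0.
N ≥ 10^(13.0/10) = 19.953, so N = 20.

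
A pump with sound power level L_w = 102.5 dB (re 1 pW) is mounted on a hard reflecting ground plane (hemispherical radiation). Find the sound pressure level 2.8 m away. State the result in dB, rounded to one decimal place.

85.6 dB

The power spreads over a hemisphere of area 2π·r², so L_p = L_w − 10·log₁₀(2π·r²).
2π·r² = 49.26 m², 10·log₁₀ of that is 16.925 dB.
L_p = 102.5 − 16.925 = 85.58 dB.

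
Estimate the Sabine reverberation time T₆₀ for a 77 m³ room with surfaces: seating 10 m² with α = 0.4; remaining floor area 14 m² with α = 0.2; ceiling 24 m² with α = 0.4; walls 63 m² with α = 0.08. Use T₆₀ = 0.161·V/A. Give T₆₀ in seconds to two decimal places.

0.58 s

Total absorption A = 10·0.4 + 14·0.2 + 24·0.4 + 63·0.08 = 21.44 m² sabins.
T₆₀ = 0.161·V/A = 0.161·77/21.44 = 0.578 s.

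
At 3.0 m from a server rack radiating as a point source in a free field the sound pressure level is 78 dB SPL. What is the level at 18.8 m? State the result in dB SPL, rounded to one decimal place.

62.1 dB SPL

Point-source attenuation: ΔL = 20·log₁₀(r₂/r₁) = 20·log₁₀(18.8/3.0) = 15.941 dB.
L₂ = 78 − 20·log₁₀(18.8/3.0) = 78 − 15.941 = 62.06 dB SPL.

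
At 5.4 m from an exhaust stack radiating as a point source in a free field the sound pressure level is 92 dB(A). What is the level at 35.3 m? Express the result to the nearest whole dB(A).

76 dB(A)

Point-source attenuation: ΔL = 20·log₁₀(r₂/r₁) = 20·log₁₀(35.3/5.4) = 16.308 dB.
L₂ = 92 − 20·log₁₀(35.3/5.4) = 92 − 16.308 = 75.69 dB(A).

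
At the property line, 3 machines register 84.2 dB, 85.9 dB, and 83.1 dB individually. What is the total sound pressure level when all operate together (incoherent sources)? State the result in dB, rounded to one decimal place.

For uncorrelated sources the intensities add, so convert each level to linear form, sum, and take 10·log₁₀ of the total.
Σ 10^(L/10) = 10^(84.2/10) + 10^(85.9/10) + 10^(83.1/10) = 8.562e+08.
L_total = 10·log₁₀(8.562e+08) = 89.33 dB.

89.3 dB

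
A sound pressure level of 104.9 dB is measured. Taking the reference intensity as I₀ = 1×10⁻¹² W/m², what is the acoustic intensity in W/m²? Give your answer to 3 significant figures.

0.0309 W/m²

I/I₀ = 10^(104.9/10) = 3.09e+10, so I = 3.09e+10 × 10⁻¹² W/m².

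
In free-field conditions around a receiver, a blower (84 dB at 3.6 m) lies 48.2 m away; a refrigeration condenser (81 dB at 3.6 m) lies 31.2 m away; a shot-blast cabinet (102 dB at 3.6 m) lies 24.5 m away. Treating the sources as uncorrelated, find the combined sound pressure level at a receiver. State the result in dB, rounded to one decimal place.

85.4 dB

Apply inverse-square spreading to bring every level to the receiver, then sum 10^(L/10).
blower: 84 − 20·log₁₀(48.2/3.6) = 84 − 22.53 = 61.47 dB.
refrigeration condenser: 81 − 20·log₁₀(31.2/3.6) = 81 − 18.76 = 62.24 dB.
shot-blast cabinet: 102 − 20·log₁₀(24.5/3.6) = 102 − 16.66 = 85.34 dB.
Σ 10^(L/10) = 3.453e+08 → L_total = 10·log₁₀(3.453e+08) = 85.38 dB.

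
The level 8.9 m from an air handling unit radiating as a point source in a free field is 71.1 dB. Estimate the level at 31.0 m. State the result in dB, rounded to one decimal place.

Spherical spreading from a point source gives a 20·log₁₀(r₂/r₁) drop.
L₂ = 71.1 − 20·log₁₀(31.0/8.9) = 71.1 − 10.839 = 60.26 dB.

60.3 dB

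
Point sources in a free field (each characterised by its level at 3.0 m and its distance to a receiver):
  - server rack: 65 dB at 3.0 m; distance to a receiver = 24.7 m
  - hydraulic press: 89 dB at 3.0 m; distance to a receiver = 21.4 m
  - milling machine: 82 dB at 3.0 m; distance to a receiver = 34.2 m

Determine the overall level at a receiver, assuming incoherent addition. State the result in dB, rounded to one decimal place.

72.3 dB

Propagate each source to the receiver with L = L_ref − 20·log₁₀(r/r_ref), then add intensities.
server rack: 65 − 20·log₁₀(24.7/3.0) = 65 − 18.31 = 46.69 dB.
hydraulic press: 89 − 20·log₁₀(21.4/3.0) = 89 − 17.07 = 71.93 dB.
milling machine: 82 − 20·log₁₀(34.2/3.0) = 82 − 21.14 = 60.86 dB.
Σ 10^(L/10) = 1.688e+07 → L_total = 10·log₁₀(1.688e+07) = 72.27 dB.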